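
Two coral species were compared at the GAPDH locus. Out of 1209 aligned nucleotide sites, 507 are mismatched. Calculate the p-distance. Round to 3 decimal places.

p = 507/1209 = 0.419354… ≈ 0.419 (to 3 d.p.).

0.419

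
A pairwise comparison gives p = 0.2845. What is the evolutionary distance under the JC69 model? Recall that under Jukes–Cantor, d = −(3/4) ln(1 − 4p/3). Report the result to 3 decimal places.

d = −(3/4) ln(1 − 4p/3) = −0.75 ln(1 − 0.379333) = −0.75 ln(0.620667)
  = −0.75 × (-0.476961) = 0.357721 substitutions/site.

0.358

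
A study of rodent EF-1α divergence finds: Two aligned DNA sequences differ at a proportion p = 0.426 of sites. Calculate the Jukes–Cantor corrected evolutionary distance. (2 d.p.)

d = −(3/4) ln(1 − 4p/3) = −0.75 ln(1 − 0.568) = −0.75 ln(0.432)
  = −0.75 × (-0.839330) = 0.629498 substitutions/site.

0.63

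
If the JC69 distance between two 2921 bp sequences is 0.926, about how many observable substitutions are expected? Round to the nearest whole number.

1553

Invert JC69: p = (3/4)(1 − e^(−4d/3)) = 0.75 × (1 − e^(-1.234667)) = 0.75 × (1 − 0.290932) = 0.531801.
Expected differing sites = pL ≈ 0.531801 × 2921 = 1553.390721 ≈ 1553.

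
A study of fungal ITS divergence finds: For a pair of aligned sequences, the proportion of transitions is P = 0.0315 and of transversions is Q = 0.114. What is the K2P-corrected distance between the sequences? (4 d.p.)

0.1621

Under the Kimura two-parameter model, d = −½ ln(1 − 2P − Q) − ¼ ln(1 − 2Q).
1 − 2P − Q = 0.823, giving −½ ln(0.823) = 0.097400.
1 − 2Q = 0.772, giving −¼ ln(0.772) = 0.064693.
d = 0.097400 + 0.064693 = 0.162093.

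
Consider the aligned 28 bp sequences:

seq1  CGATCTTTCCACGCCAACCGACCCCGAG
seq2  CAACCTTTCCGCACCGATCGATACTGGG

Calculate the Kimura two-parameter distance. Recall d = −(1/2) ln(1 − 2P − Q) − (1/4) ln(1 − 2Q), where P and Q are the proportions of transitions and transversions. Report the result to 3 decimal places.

0.586

Of 28 sites, 9 differences are transitions and 1 are transversions, so P = 9/28 ≈ 0.321429 and Q = 1/28 ≈ 0.035714.
Under the Kimura two-parameter model, d = −½ ln(1 − 2P − Q) − ¼ ln(1 − 2Q).
1 − 2P − Q = 0.321428, giving −½ ln(0.321428) = 0.567491.
1 − 2Q = 0.928572, giving −¼ ln(0.928572) = 0.018527.
d = 0.567491 + 0.018527 = 0.586018.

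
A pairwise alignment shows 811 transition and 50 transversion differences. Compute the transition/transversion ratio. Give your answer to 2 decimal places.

16.22

R = 811/50 = 16.22.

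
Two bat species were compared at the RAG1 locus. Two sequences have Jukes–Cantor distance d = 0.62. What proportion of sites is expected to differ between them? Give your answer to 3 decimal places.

0.422

p = (3/4)(1 − e^(−4d/3)) = 0.75 × (1 − e^(-0.826667)) = 0.75 × (1 − 0.437505) = 0.421871.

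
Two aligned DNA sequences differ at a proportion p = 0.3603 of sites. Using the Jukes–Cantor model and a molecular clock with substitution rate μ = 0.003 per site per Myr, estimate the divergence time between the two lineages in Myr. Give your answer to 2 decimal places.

d = −(3/4) ln(1 − 4p/3) = −0.75 ln(1 − 0.4804) = −0.75 ln(0.5196)
  = −0.75 × (-0.654696) = 0.491022 substitutions/site.
Under a molecular clock d = 2μt, so t = d/(2μ) = 0.491022 / (2 × 0.003) = 81.84 Myr.

81.84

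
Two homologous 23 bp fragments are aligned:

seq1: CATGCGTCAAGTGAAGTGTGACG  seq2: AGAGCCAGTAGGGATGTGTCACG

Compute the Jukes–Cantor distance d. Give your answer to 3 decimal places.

The sequences differ at 10 of 23 sites (1, 2, 3, 6, 7, 8, 9, 12, 15, 20), so p = 10/23 ≈ 0.434783.
d = −(3/4) ln(1 − 4p/3) = −0.75 ln(1 − 0.579711) = −0.75 ln(0.420289)
  = −0.75 × (-0.866813) = 0.650110 substitutions/site.

0.650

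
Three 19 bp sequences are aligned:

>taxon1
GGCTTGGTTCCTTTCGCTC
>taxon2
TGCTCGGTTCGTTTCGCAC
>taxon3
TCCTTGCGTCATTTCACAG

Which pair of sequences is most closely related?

taxon1 and taxon2

taxon1–taxon2: 4/19 differ, p = 0.211, d = 0.247.
taxon1–taxon3: 8/19 differ, p = 0.421, d = 0.618.
taxon2–taxon3: 7/19 differ, p = 0.368, d = 0.507.
The smallest distance is between taxon1 and taxon2.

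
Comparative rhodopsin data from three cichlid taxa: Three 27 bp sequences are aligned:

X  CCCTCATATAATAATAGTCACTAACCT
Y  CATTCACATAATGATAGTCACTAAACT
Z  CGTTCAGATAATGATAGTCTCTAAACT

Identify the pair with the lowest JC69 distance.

X–Y: 5/27 differ, p = 0.185, d = 0.213.
X–Z: 6/27 differ, p = 0.222, d = 0.264.
Y–Z: 3/27 differ, p = 0.111, d = 0.120.
The smallest distance is between Y and Z.

Y and Z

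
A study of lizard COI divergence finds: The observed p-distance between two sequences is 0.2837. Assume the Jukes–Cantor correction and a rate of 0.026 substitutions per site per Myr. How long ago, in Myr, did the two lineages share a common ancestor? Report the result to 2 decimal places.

6.85

d = −(3/4) ln(1 − 4p/3) = −0.75 ln(1 − 0.378267) = −0.75 ln(0.621733)
  = −0.75 × (-0.475245) = 0.356434 substitutions/site.
Under a molecular clock d = 2μt, so t = d/(2μ) = 0.356434 / (2 × 0.026) = 6.85 Myr.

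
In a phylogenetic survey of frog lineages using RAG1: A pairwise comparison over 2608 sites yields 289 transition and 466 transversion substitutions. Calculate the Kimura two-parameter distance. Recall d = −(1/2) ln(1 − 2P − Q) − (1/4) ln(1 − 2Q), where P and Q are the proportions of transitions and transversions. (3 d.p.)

P = 289/2608 ≈ 0.110813 and Q = 466/2608 ≈ 0.178681.
Under the Kimura two-parameter model, d = −½ ln(1 − 2P − Q) − ¼ ln(1 − 2Q).
1 − 2P − Q = 0.599693, giving −½ ln(0.599693) = 0.255669.
1 − 2Q = 0.642638, giving −¼ ln(0.642638) = 0.110543.
d = 0.255669 + 0.110543 = 0.366212.

0.366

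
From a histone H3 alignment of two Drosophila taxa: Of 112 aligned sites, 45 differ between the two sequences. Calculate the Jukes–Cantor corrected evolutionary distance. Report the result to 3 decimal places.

p = 45/112 ≈ 0.401786.
d = −(3/4) ln(1 − 4p/3) = −0.75 ln(1 − 0.535715) = −0.75 ln(0.464285)
  = −0.75 × (-0.767257) = 0.575443 substitutions/site.

0.575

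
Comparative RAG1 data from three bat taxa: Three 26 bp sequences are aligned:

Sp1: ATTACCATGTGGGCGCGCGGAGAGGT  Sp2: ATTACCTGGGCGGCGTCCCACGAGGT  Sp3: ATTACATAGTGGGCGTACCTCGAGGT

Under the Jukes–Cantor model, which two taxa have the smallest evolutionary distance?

Sp1–Sp2: 9/26 differ, p = 0.346, d = 0.464.
Sp1–Sp3: 8/26 differ, p = 0.308, d = 0.396.
Sp2–Sp3: 6/26 differ, p = 0.231, d = 0.276.
The smallest distance is between Sp2 and Sp3.

Sp2 and Sp3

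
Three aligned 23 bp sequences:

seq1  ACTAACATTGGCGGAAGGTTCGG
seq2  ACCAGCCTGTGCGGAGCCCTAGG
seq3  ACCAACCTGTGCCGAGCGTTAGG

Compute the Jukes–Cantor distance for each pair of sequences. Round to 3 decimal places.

d(seq1,seq2) = 0.650, d(seq1,seq3) = 0.467, d(seq2,seq3) = 0.198

seq1–seq2: 10/23 sites differ → p ≈ 0.434783, d = −0.75 ln(1 − 0.579711) = 0.650110 ≈ 0.650.
seq1–seq3: 8/23 sites differ → p ≈ 0.347826, d = −0.75 ln(1 − 0.463768) = 0.467391 ≈ 0.467.
seq2–seq3: 4/23 sites differ → p ≈ 0.173913, d = −0.75 ln(1 − 0.231884) = 0.197861 ≈ 0.198.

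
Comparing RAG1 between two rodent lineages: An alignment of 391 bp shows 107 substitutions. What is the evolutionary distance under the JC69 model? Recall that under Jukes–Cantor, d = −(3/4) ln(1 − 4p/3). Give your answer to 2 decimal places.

p = 107/391 ≈ 0.273657.
d = −(3/4) ln(1 − 4p/3) = −0.75 ln(1 − 0.364876) = −0.75 ln(0.635124)
  = −0.75 × (-0.453935) = 0.340451 substitutions/site.

0.34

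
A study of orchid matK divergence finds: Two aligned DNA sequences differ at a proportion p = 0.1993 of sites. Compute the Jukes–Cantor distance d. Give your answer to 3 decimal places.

d = −(3/4) ln(1 − 4p/3) = −0.75 ln(1 − 0.265733) = −0.75 ln(0.734267)
  = −0.75 × (-0.308883) = 0.231662 substitutions/site.

0.232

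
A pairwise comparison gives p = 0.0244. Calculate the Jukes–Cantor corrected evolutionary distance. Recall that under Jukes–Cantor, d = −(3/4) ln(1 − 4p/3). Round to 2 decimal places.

d = −(3/4) ln(1 − 4p/3) = −0.75 ln(1 − 0.032533) = −0.75 ln(0.967467)
  = −0.75 × (-0.033074) = 0.024806 substitutions/site.

0.02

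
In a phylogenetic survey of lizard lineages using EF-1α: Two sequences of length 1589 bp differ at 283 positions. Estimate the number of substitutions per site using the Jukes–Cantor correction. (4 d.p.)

p = 283/1589 ≈ 0.178099.
d = −(3/4) ln(1 − 4p/3) = −0.75 ln(1 − 0.237465) = −0.75 ln(0.762535)
  = −0.75 × (-0.271107) = 0.203330 substitutions/site.

0.2033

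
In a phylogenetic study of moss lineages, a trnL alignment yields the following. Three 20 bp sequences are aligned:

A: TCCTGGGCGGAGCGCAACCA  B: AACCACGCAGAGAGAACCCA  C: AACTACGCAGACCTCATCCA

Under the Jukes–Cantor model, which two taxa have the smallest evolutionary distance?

B and C

A–B: 9/20 differ, p = 0.450, d = 0.687.
A–C: 8/20 differ, p = 0.400, d = 0.572.
B–C: 6/20 differ, p = 0.300, d = 0.383.
The smallest distance is between B and C.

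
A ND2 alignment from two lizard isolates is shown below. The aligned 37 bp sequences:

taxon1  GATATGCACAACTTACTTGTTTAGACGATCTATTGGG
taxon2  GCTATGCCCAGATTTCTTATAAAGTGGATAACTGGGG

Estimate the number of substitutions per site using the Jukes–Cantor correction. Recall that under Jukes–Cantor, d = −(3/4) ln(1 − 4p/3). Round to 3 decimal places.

The sequences differ at 14 of 37 sites, so p = 14/37 ≈ 0.378378.
d = −(3/4) ln(1 − 4p/3) = −0.75 ln(1 − 0.504504) = −0.75 ln(0.495496)
  = −0.75 × (-0.702196) = 0.526647 substitutions/site.

0.527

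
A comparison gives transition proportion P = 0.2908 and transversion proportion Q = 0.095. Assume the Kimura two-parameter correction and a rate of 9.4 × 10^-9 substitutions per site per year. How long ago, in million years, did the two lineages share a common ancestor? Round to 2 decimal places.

32.83

Under the Kimura two-parameter model, d = −½ ln(1 − 2P − Q) − ¼ ln(1 − 2Q).
1 − 2P − Q = 0.3234, giving −½ ln(0.3234) = 0.564433.
1 − 2Q = 0.81, giving −¼ ln(0.81) = 0.052680.
d = 0.564433 + 0.052680 = 0.617113.
Under a molecular clock d = 2μt, so t = d/(2μ) = 0.617113 / (2 × 9.4 × 10^-9) = 32.83 million years.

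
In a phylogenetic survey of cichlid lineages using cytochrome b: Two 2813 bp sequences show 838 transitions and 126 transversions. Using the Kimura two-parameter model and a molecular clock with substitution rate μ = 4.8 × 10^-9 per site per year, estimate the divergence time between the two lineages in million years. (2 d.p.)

P = 838/2813 ≈ 0.297903 and Q = 126/2813 ≈ 0.044792.
Under the Kimura two-parameter model, d = −½ ln(1 − 2P − Q) − ¼ ln(1 − 2Q).
1 − 2P − Q = 0.359402, giving −½ ln(0.359402) = 0.511657.
1 − 2Q = 0.910416, giving −¼ ln(0.910416) = 0.023463.
d = 0.511657 + 0.023463 = 0.535120.
Under a molecular clock d = 2μt, so t = d/(2μ) = 0.535120 / (2 × 4.8 × 10^-9) = 55.74 million years.

55.74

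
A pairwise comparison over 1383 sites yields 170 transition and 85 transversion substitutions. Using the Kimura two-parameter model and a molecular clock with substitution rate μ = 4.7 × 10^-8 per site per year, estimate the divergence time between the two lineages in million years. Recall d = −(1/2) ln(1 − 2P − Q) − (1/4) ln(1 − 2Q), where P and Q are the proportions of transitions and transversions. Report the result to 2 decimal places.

P = 170/1383 ≈ 0.122921 and Q = 85/1383 ≈ 0.061461.
Under the Kimura two-parameter model, d = −½ ln(1 − 2P − Q) − ¼ ln(1 − 2Q).
1 − 2P − Q = 0.692697, giving −½ ln(0.692697) = 0.183581.
1 − 2Q = 0.877078, giving −¼ ln(0.877078) = 0.032790.
d = 0.183581 + 0.032790 = 0.216371.
Under a molecular clock d = 2μt, so t = d/(2μ) = 0.216371 / (2 × 4.7 × 10^-8) = 2.30 million years.

2.30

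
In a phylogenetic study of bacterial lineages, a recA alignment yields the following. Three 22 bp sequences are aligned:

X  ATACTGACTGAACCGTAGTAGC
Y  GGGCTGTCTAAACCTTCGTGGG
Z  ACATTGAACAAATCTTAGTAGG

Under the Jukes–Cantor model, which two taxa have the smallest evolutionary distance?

X–Y: 9/22 differ, p = 0.409, d = 0.591.
X–Z: 8/22 differ, p = 0.364, d = 0.497.
Y–Z: 10/22 differ, p = 0.455, d = 0.699.
The smallest distance is between X and Z.

X and Z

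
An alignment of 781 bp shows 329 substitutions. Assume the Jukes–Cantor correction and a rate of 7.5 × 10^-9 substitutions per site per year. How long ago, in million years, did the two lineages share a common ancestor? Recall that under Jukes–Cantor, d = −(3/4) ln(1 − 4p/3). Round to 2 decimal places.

p = 329/781 ≈ 0.421255.
d = −(3/4) ln(1 − 4p/3) = −0.75 ln(1 − 0.561673) = −0.75 ln(0.438327)
  = −0.75 × (-0.824790) = 0.618593 substitutions/site.
Under a molecular clock d = 2μt, so t = d/(2μ) = 0.618593 / (2 × 7.5 × 10^-9) = 41.24 million years.

41.24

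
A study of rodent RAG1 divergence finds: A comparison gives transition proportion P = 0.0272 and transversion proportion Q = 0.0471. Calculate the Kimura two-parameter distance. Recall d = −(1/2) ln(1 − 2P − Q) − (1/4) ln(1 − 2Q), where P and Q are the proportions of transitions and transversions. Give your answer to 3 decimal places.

Under the Kimura two-parameter model, d = −½ ln(1 − 2P − Q) − ¼ ln(1 − 2Q).
1 − 2P − Q = 0.8985, giving −½ ln(0.8985) = 0.053514.
1 − 2Q = 0.9058, giving −¼ ln(0.9058) = 0.024734.
d = 0.053514 + 0.024734 = 0.078248.

0.078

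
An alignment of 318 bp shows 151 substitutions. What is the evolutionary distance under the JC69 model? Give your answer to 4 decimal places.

p = 151/318 ≈ 0.474843.
d = −(3/4) ln(1 − 4p/3) = −0.75 ln(1 − 0.633124) = −0.75 ln(0.366876)
  = −0.75 × (-1.002731) = 0.752048 substitutions/site.

0.7520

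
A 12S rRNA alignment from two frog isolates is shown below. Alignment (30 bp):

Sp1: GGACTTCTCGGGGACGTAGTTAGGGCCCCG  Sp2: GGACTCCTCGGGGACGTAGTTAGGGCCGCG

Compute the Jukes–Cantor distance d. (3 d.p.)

The sequences differ at 2 of 30 sites (6, 28), so p = 2/30 ≈ 0.066667.
d = −(3/4) ln(1 − 4p/3) = −0.75 ln(1 − 0.088889) = −0.75 ln(0.911111)
  = −0.75 × (-0.093091) = 0.069818 substitutions/site.

0.070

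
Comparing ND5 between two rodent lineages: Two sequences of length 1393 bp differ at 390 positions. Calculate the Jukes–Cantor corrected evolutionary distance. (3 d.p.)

0.350

p = 390/1393 ≈ 0.279971.
d = −(3/4) ln(1 − 4p/3) = −0.75 ln(1 − 0.373295) = −0.75 ln(0.626705)
  = −0.75 × (-0.467279) = 0.350459 substitutions/site.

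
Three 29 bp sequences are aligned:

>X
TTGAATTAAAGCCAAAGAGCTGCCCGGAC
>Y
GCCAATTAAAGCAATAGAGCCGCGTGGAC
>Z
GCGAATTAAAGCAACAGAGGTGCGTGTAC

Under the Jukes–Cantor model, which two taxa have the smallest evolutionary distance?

Y and Z

X–Y: 8/29 differ, p = 0.276, d = 0.344.
X–Z: 8/29 differ, p = 0.276, d = 0.344.
Y–Z: 5/29 differ, p = 0.172, d = 0.196.
The smallest distance is between Y and Z.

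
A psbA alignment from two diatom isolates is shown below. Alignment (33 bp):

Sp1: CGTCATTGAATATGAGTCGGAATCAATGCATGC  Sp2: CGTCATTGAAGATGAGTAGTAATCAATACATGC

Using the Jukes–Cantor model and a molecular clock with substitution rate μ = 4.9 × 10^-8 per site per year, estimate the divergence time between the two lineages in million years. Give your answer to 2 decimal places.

The sequences differ at 4 of 33 sites (11, 18, 20, 28), so p = 4/33 ≈ 0.121212.
d = −(3/4) ln(1 − 4p/3) = −0.75 ln(1 − 0.161616) = −0.75 ln(0.838384)
  = −0.75 × (-0.176279) = 0.132209 substitutions/site.
Under a molecular clock d = 2μt, so t = d/(2μ) = 0.132209 / (2 × 4.9 × 10^-8) = 1.35 million years.

1.35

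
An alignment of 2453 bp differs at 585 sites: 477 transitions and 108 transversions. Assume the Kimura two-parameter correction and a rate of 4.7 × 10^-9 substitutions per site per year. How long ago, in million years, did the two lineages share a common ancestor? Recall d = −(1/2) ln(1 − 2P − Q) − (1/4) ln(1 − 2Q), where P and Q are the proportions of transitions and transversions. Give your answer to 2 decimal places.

32.63

P = 477/2453 ≈ 0.194456 and Q = 108/2453 ≈ 0.044028.
Under the Kimura two-parameter model, d = −½ ln(1 − 2P − Q) − ¼ ln(1 − 2Q).
1 − 2P − Q = 0.56706, giving −½ ln(0.56706) = 0.283645.
1 − 2Q = 0.911944, giving −¼ ln(0.911944) = 0.023044.
d = 0.283645 + 0.023044 = 0.306689.
Under a molecular clock d = 2μt, so t = d/(2μ) = 0.306689 / (2 × 4.7 × 10^-9) = 32.63 million years.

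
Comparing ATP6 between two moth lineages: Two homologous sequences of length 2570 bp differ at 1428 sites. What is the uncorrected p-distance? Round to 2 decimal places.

p = 1428/2570 = 0.555642… ≈ 0.56 (to 2 d.p.).

0.56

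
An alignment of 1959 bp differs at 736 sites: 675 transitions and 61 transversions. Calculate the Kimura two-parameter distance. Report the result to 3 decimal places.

P = 675/1959 ≈ 0.344564 and Q = 61/1959 ≈ 0.031138.
Under the Kimura two-parameter model, d = −½ ln(1 − 2P − Q) − ¼ ln(1 − 2Q).
1 − 2P − Q = 0.279734, giving −½ ln(0.279734) = 0.636958.
1 − 2Q = 0.937724, giving −¼ ln(0.937724) = 0.016075.
d = 0.636958 + 0.016075 = 0.653033.

0.653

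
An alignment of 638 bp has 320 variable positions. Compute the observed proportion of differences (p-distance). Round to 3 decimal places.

0.502

p = 320/638 = 0.501567… ≈ 0.502 (to 3 d.p.).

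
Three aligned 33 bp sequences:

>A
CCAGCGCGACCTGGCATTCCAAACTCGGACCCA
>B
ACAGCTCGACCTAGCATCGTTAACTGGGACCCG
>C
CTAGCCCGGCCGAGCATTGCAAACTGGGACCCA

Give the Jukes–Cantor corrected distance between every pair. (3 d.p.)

A–B: 9/33 sites differ → p ≈ 0.272727, d = −0.75 ln(1 − 0.363636) = 0.338988 ≈ 0.339.
A–C: 7/33 sites differ → p ≈ 0.212121, d = −0.75 ln(1 − 0.282828) = 0.249330 ≈ 0.249.
B–C: 9/33 sites differ → p ≈ 0.272727, d = −0.75 ln(1 − 0.363636) = 0.338988 ≈ 0.339.

d(A,B) = 0.339, d(A,C) = 0.249, d(B,C) = 0.339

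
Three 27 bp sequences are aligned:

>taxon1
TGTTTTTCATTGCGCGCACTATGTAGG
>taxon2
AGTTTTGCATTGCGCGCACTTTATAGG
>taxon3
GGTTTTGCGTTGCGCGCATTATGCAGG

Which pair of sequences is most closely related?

taxon1–taxon2: 4/27 differ, p = 0.148, d = 0.165.
taxon1–taxon3: 5/27 differ, p = 0.185, d = 0.213.
taxon2–taxon3: 6/27 differ, p = 0.222, d = 0.264.
The smallest distance is between taxon1 and taxon2.

taxon1 and taxon2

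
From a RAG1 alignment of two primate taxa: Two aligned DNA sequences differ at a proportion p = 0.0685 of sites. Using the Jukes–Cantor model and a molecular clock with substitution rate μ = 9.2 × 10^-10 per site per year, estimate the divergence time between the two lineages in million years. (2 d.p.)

39.04

d = −(3/4) ln(1 − 4p/3) = −0.75 ln(1 − 0.091333) = −0.75 ln(0.908667)
  = −0.75 × (-0.095777) = 0.071833 substitutions/site.
Under a molecular clock d = 2μt, so t = d/(2μ) = 0.071833 / (2 × 9.2 × 10^-10) = 39.04 million years.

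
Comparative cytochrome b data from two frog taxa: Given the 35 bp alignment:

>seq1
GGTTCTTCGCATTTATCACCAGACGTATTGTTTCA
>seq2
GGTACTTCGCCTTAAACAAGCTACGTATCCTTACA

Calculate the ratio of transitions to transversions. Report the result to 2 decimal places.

Transitions are A↔G and C↔T; transversions are all other mismatches.
Transitions: 1. Transversions: 10.
R = 1/10 = 0.10.

0.10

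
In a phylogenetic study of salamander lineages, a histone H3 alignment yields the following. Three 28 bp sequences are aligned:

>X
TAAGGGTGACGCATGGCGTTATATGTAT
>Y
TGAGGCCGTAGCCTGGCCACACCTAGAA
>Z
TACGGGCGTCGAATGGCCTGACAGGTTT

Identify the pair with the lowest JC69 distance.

X–Y: 14/28 differ, p = 0.500, d = 0.824.
X–Z: 9/28 differ, p = 0.321, d = 0.420.
Y–Z: 14/28 differ, p = 0.500, d = 0.824.
The smallest distance is between X and Z.

X and Z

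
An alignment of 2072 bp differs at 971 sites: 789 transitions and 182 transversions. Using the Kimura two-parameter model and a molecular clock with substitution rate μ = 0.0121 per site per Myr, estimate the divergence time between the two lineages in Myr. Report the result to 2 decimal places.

41.11

P = 789/2072 ≈ 0.380792 and Q = 182/2072 ≈ 0.087838.
Under the Kimura two-parameter model, d = −½ ln(1 − 2P − Q) − ¼ ln(1 − 2Q).
1 − 2P − Q = 0.150578, giving −½ ln(0.150578) = 0.946637.
1 − 2Q = 0.824324, giving −¼ ln(0.824324) = 0.048298.
d = 0.946637 + 0.048298 = 0.994935.
Under a molecular clock d = 2μt, so t = d/(2μ) = 0.994935 / (2 × 0.0121) = 41.11 Myr.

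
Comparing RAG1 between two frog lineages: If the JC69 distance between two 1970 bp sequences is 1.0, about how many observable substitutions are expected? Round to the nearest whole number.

Invert JC69: p = (3/4)(1 − e^(−4d/3)) = 0.75 × (1 − e^(-1.333333)) = 0.75 × (1 − 0.263597) = 0.552302.
Expected differing sites = pL ≈ 0.552302 × 1970 = 1088.03494 ≈ 1088.

1088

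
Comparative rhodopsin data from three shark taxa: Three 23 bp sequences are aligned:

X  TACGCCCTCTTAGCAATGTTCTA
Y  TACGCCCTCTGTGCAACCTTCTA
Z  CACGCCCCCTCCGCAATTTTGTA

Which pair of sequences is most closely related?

X–Y: 4/23 differ, p = 0.174, d = 0.198.
X–Z: 6/23 differ, p = 0.261, d = 0.321.
Y–Z: 7/23 differ, p = 0.304, d = 0.390.
The smallest distance is between X and Y.

X and Y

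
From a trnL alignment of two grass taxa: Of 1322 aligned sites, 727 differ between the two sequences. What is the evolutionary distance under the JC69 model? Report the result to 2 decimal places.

p = 727/1322 ≈ 0.549924.
d = −(3/4) ln(1 − 4p/3) = −0.75 ln(1 − 0.733232) = −0.75 ln(0.266768)
  = −0.75 × (-1.321376) = 0.991032 substitutions/site.

0.99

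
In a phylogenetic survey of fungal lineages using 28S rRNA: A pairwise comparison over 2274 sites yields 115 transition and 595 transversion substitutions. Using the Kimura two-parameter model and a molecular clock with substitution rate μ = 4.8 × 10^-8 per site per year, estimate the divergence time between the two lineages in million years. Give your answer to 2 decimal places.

P = 115/2274 ≈ 0.050572 and Q = 595/2274 ≈ 0.261653.
Under the Kimura two-parameter model, d = −½ ln(1 − 2P − Q) − ¼ ln(1 − 2Q).
1 − 2P − Q = 0.637203, giving −½ ln(0.637203) = 0.225333.
1 − 2Q = 0.476694, giving −¼ ln(0.476694) = 0.185220.
d = 0.225333 + 0.185220 = 0.410553.
Under a molecular clock d = 2μt, so t = d/(2μ) = 0.410553 / (2 × 4.8 × 10^-8) = 4.28 million years.

4.28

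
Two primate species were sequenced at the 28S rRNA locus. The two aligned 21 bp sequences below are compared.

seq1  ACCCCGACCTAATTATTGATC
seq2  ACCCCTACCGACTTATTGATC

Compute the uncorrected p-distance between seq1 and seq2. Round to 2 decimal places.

The sequences differ at 3 of 21 positions (sites 6, 10, 12).
p = 3/21 = 0.142857… ≈ 0.14 (to 2 d.p.).

0.14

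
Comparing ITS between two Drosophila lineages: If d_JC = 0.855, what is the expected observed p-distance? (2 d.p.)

p = (3/4)(1 − e^(−4d/3)) = 0.75 × (1 − e^(-1.14)) = 0.75 × (1 − 0.319819) = 0.510136.

0.51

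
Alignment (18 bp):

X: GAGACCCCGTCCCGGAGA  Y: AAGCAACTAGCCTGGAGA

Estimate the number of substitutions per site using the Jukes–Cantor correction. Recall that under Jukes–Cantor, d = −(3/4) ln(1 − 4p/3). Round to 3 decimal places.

0.673

The sequences differ at 8 of 18 sites (1, 4, 5, 6, 8, 9, 10, 13), so p = 8/18 ≈ 0.444444.
d = −(3/4) ln(1 − 4p/3) = −0.75 ln(1 − 0.592592) = −0.75 ln(0.407408)
  = −0.75 × (-0.897940) = 0.673455 substitutions/site.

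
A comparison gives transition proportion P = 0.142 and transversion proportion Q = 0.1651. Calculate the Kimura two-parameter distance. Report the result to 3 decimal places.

0.398

Under the Kimura two-parameter model, d = −½ ln(1 − 2P − Q) − ¼ ln(1 − 2Q).
1 − 2P − Q = 0.5509, giving −½ ln(0.5509) = 0.298101.
1 − 2Q = 0.6698, giving −¼ ln(0.6698) = 0.100194.
d = 0.298101 + 0.100194 = 0.398295.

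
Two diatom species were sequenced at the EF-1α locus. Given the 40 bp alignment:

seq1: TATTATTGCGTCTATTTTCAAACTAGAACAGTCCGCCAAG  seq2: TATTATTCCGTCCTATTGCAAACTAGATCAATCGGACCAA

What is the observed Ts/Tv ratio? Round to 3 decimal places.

Transitions are A↔G and C↔T; transversions are all other mismatches.
Transitions: 3. Transversions: 8.
R = 3/8 = 0.375.

0.375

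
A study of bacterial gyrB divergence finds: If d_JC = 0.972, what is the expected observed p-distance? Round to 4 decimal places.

0.5448

p = (3/4)(1 − e^(−4d/3)) = 0.75 × (1 − e^(-1.296)) = 0.75 × (1 − 0.273624) = 0.544782.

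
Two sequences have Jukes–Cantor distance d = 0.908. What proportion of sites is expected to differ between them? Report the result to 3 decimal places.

p = (3/4)(1 − e^(−4d/3)) = 0.75 × (1 − e^(-1.210667)) = 0.75 × (1 − 0.297998) = 0.526502.

0.527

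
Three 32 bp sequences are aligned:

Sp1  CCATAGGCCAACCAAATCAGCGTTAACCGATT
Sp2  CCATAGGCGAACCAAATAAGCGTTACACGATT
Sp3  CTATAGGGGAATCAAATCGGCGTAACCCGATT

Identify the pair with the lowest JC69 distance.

Sp1–Sp2: 4/32 differ, p = 0.125, d = 0.137.
Sp1–Sp3: 7/32 differ, p = 0.219, d = 0.259.
Sp2–Sp3: 7/32 differ, p = 0.219, d = 0.259.
The smallest distance is between Sp1 and Sp2.

Sp1 and Sp2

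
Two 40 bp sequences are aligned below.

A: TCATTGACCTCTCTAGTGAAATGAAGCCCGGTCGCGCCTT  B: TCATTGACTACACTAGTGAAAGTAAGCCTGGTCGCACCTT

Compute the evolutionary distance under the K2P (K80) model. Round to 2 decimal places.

0.20

Of 40 sites, 3 differences are transitions and 4 are transversions, so P = 3/40 = 0.075 and Q = 4/40 = 0.1.
Under the Kimura two-parameter model, d = −½ ln(1 − 2P − Q) − ¼ ln(1 − 2Q).
1 − 2P − Q = 0.75, giving −½ ln(0.75) = 0.143841.
1 − 2Q = 0.8, giving −¼ ln(0.8) = 0.055786.
d = 0.143841 + 0.055786 = 0.199627.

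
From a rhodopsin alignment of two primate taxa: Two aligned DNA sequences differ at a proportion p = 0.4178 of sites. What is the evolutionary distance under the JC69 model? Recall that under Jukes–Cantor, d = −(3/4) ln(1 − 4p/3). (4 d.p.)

d = −(3/4) ln(1 − 4p/3) = −0.75 ln(1 − 0.557067) = −0.75 ln(0.442933)
  = −0.75 × (-0.814337) = 0.610753 substitutions/site.

0.6108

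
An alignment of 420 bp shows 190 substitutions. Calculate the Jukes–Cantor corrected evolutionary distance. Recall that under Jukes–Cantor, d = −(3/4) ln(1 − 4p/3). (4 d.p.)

0.6932

p = 190/420 ≈ 0.452381.
d = −(3/4) ln(1 − 4p/3) = −0.75 ln(1 − 0.603175) = −0.75 ln(0.396825)
  = −0.75 × (-0.924260) = 0.693195 substitutions/site.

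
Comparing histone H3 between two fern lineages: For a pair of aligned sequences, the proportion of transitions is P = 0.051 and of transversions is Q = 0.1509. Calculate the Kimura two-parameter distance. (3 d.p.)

0.236

Under the Kimura two-parameter model, d = −½ ln(1 − 2P − Q) − ¼ ln(1 − 2Q).
1 − 2P − Q = 0.7471, giving −½ ln(0.7471) = 0.145778.
1 − 2Q = 0.6982, giving −¼ ln(0.6982) = 0.089812.
d = 0.145778 + 0.089812 = 0.235590.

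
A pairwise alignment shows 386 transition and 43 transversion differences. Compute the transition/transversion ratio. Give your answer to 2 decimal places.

8.98

R = 386/43 = 8.976744… ≈ 8.98 (to 2 d.p.).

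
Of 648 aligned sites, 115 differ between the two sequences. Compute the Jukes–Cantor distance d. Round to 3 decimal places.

0.203

p = 115/648 ≈ 0.177469.
d = −(3/4) ln(1 − 4p/3) = −0.75 ln(1 − 0.236625) = −0.75 ln(0.763375)
  = −0.75 × (-0.270006) = 0.202505 substitutions/site.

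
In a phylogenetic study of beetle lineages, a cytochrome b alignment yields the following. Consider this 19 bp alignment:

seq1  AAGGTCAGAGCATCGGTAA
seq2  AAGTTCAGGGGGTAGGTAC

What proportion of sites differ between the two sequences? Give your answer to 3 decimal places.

0.316

The sequences differ at 6 of 19 positions (sites 4, 9, 11, 12, 14, 19).
p = 6/19 = 0.315789… ≈ 0.316 (to 3 d.p.).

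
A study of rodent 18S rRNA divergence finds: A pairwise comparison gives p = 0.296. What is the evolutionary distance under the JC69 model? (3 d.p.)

0.376

d = −(3/4) ln(1 − 4p/3) = −0.75 ln(1 − 0.394667) = −0.75 ln(0.605333)
  = −0.75 × (-0.501977) = 0.376483 substitutions/site.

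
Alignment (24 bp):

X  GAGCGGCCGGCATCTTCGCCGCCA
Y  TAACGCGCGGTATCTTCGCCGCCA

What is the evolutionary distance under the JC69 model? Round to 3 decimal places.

0.244

The sequences differ at 5 of 24 sites (1, 3, 6, 7, 11), so p = 5/24 ≈ 0.208333.
d = −(3/4) ln(1 − 4p/3) = −0.75 ln(1 − 0.277777) = −0.75 ln(0.722223)
  = −0.75 × (-0.325421) = 0.244066 substitutions/site.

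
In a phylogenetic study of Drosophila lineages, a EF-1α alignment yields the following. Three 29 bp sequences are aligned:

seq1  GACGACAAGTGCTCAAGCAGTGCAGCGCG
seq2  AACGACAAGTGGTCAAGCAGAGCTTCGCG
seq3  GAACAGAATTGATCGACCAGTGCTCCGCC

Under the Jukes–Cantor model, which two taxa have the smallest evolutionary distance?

seq1 and seq2

seq1–seq2: 5/29 differ, p = 0.172, d = 0.196.
seq1–seq3: 10/29 differ, p = 0.345, d = 0.462.
seq2–seq3: 11/29 differ, p = 0.379, d = 0.529.
The smallest distance is between seq1 and seq2.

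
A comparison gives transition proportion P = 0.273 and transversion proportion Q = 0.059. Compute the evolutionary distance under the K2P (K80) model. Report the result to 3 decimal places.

Under the Kimura two-parameter model, d = −½ ln(1 − 2P − Q) − ¼ ln(1 − 2Q).
1 − 2P − Q = 0.395, giving −½ ln(0.395) = 0.464435.
1 − 2Q = 0.882, giving −¼ ln(0.882) = 0.031391.
d = 0.464435 + 0.031391 = 0.495826.

0.496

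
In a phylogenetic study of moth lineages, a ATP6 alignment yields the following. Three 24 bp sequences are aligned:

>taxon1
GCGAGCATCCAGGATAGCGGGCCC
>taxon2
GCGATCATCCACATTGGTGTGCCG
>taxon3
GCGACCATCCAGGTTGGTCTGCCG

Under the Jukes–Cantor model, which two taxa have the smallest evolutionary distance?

taxon1–taxon2: 8/24 differ, p = 0.333, d = 0.441.
taxon1–taxon3: 7/24 differ, p = 0.292, d = 0.369.
taxon2–taxon3: 4/24 differ, p = 0.167, d = 0.188.
The smallest distance is between taxon2 and taxon3.

taxon2 and taxon3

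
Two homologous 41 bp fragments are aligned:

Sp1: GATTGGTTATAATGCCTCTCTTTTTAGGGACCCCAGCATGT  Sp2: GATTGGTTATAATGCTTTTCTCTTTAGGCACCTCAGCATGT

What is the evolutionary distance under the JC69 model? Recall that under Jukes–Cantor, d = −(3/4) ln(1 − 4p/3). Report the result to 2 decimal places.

The sequences differ at 5 of 41 sites (16, 18, 22, 29, 33), so p = 5/41 ≈ 0.121951.
d = −(3/4) ln(1 − 4p/3) = −0.75 ln(1 − 0.162601) = −0.75 ln(0.837399)
  = −0.75 × (-0.177455) = 0.133091 substitutions/site.

0.13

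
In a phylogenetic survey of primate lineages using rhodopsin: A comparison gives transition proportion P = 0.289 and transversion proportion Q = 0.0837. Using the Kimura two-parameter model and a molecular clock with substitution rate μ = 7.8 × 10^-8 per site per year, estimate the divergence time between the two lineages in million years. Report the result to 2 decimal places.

3.77

Under the Kimura two-parameter model, d = −½ ln(1 − 2P − Q) − ¼ ln(1 − 2Q).
1 − 2P − Q = 0.3383, giving −½ ln(0.3383) = 0.541911.
1 − 2Q = 0.8326, giving −¼ ln(0.8326) = 0.045800.
d = 0.541911 + 0.045800 = 0.587711.
Under a molecular clock d = 2μt, so t = d/(2μ) = 0.587711 / (2 × 7.8 × 10^-8) = 3.77 million years.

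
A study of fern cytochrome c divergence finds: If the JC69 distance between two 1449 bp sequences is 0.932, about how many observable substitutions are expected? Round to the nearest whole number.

773

Invert JC69: p = (3/4)(1 − e^(−4d/3)) = 0.75 × (1 − e^(-1.242667)) = 0.75 × (1 − 0.288613) = 0.533540.
Expected differing sites = pL ≈ 0.533540 × 1449 = 773.09946 ≈ 773.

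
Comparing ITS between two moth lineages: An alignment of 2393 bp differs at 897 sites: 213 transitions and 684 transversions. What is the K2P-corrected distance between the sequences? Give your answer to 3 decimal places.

P = 213/2393 ≈ 0.08901 and Q = 684/2393 ≈ 0.285834.
Under the Kimura two-parameter model, d = −½ ln(1 − 2P − Q) − ¼ ln(1 − 2Q).
1 − 2P − Q = 0.536146, giving −½ ln(0.536146) = 0.311674.
1 − 2Q = 0.428332, giving −¼ ln(0.428332) = 0.211964.
d = 0.311674 + 0.211964 = 0.523638.

0.524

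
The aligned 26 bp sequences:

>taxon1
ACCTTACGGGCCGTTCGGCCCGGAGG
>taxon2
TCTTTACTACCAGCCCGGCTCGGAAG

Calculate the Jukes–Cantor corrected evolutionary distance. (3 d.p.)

The sequences differ at 10 of 26 sites (1, 3, 8, 9, 10, 12, 14, 15, 20, 25), so p = 10/26 ≈ 0.384615.
d = −(3/4) ln(1 − 4p/3) = −0.75 ln(1 − 0.51282) = −0.75 ln(0.48718)
  = −0.75 × (-0.719122) = 0.539342 substitutions/site.

0.539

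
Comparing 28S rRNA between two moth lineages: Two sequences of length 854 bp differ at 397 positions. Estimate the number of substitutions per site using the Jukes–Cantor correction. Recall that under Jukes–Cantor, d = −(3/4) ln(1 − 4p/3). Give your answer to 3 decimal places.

0.725

p = 397/854 ≈ 0.464871.
d = −(3/4) ln(1 − 4p/3) = −0.75 ln(1 − 0.619828) = −0.75 ln(0.380172)
  = −0.75 × (-0.967131) = 0.725348 substitutions/site.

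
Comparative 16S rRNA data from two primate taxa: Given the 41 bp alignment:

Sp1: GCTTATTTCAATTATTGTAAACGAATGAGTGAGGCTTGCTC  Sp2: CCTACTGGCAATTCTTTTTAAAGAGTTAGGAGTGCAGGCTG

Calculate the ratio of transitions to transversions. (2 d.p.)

0.20

Transitions are A↔G and C↔T; transversions are all other mismatches.
Transitions: 3. Transversions: 15.
R = 3/15 = 0.20.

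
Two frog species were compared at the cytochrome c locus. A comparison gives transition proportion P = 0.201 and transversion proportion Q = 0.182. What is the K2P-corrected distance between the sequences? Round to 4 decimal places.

0.5517

Under the Kimura two-parameter model, d = −½ ln(1 − 2P − Q) − ¼ ln(1 − 2Q).
1 − 2P − Q = 0.416, giving −½ ln(0.416) = 0.438535.
1 − 2Q = 0.636, giving −¼ ln(0.636) = 0.113139.
d = 0.438535 + 0.113139 = 0.551674.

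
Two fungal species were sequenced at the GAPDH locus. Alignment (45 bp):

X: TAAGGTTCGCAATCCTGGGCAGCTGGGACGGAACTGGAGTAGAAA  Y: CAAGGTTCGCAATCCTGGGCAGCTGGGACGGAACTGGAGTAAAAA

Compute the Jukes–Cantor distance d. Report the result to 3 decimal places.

0.046

The sequences differ at 2 of 45 sites (1, 42), so p = 2/45 ≈ 0.044444.
d = −(3/4) ln(1 − 4p/3) = −0.75 ln(1 − 0.059259) = −0.75 ln(0.940741)
  = −0.75 × (-0.061087) = 0.045815 substitutions/site.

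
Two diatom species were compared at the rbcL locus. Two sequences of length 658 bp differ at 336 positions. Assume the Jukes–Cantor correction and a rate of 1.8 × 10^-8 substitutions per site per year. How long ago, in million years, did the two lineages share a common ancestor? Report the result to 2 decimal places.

p = 336/658 ≈ 0.510638.
d = −(3/4) ln(1 − 4p/3) = −0.75 ln(1 − 0.680851) = −0.75 ln(0.319149)
  = −0.75 × (-1.142097) = 0.856573 substitutions/site.
Under a molecular clock d = 2μt, so t = d/(2μ) = 0.856573 / (2 × 1.8 × 10^-8) = 23.79 million years.

23.79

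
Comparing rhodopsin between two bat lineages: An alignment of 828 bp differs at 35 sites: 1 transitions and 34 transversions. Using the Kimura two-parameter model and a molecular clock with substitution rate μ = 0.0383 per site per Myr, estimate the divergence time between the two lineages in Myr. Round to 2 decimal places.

P = 1/828 ≈ 0.001208 and Q = 34/828 ≈ 0.041063.
Under the Kimura two-parameter model, d = −½ ln(1 − 2P − Q) − ¼ ln(1 − 2Q).
1 − 2P − Q = 0.956521, giving −½ ln(0.956521) = 0.022226.
1 − 2Q = 0.917874, giving −¼ ln(0.917874) = 0.021424.
d = 0.022226 + 0.021424 = 0.043650.
Under a molecular clock d = 2μt, so t = d/(2μ) = 0.043650 / (2 × 0.0383) = 0.57 Myr.

0.57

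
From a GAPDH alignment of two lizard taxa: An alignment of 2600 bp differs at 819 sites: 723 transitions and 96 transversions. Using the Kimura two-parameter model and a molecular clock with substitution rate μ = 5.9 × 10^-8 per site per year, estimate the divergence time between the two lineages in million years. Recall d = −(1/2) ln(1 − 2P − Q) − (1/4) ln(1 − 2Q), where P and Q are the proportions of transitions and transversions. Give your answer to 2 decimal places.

P = 723/2600 ≈ 0.278077 and Q = 96/2600 ≈ 0.036923.
Under the Kimura two-parameter model, d = −½ ln(1 − 2P − Q) − ¼ ln(1 − 2Q).
1 − 2P − Q = 0.406923, giving −½ ln(0.406923) = 0.449566.
1 − 2Q = 0.926154, giving −¼ ln(0.926154) = 0.019179.
d = 0.449566 + 0.019179 = 0.468745.
Under a molecular clock d = 2μt, so t = d/(2μ) = 0.468745 / (2 × 5.9 × 10^-8) = 3.97 million years.

3.97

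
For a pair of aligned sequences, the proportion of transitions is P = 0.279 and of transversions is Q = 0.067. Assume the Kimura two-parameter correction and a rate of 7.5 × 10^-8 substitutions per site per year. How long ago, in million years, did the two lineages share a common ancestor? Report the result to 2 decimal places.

3.51

Under the Kimura two-parameter model, d = −½ ln(1 − 2P − Q) − ¼ ln(1 − 2Q).
1 − 2P − Q = 0.375, giving −½ ln(0.375) = 0.490415.
1 − 2Q = 0.866, giving −¼ ln(0.866) = 0.035968.
d = 0.490415 + 0.035968 = 0.526383.
Under a molecular clock d = 2μt, so t = d/(2μ) = 0.526383 / (2 × 7.5 × 10^-8) = 3.51 million years.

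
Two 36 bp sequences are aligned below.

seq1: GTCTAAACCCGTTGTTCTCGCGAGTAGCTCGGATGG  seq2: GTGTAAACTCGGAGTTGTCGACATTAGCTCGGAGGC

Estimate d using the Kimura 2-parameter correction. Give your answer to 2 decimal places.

Of 36 sites, 1 differences are transitions and 9 are transversions, so P = 1/36 ≈ 0.027778 and Q = 9/36 = 0.25.
Under the Kimura two-parameter model, d = −½ ln(1 − 2P − Q) − ¼ ln(1 − 2Q).
1 − 2P − Q = 0.694444, giving −½ ln(0.694444) = 0.182322.
1 − 2Q = 0.5, giving −¼ ln(0.5) = 0.173287.
d = 0.182322 + 0.173287 = 0.355609.

0.36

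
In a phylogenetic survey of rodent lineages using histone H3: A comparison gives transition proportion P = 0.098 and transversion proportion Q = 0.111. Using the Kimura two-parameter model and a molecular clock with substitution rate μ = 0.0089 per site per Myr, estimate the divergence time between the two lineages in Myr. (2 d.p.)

Under the Kimura two-parameter model, d = −½ ln(1 − 2P − Q) − ¼ ln(1 − 2Q).
1 − 2P − Q = 0.693, giving −½ ln(0.693) = 0.183363.
1 − 2Q = 0.778, giving −¼ ln(0.778) = 0.062757.
d = 0.183363 + 0.062757 = 0.246120.
Under a molecular clock d = 2μt, so t = d/(2μ) = 0.246120 / (2 × 0.0089) = 13.83 Myr.

13.83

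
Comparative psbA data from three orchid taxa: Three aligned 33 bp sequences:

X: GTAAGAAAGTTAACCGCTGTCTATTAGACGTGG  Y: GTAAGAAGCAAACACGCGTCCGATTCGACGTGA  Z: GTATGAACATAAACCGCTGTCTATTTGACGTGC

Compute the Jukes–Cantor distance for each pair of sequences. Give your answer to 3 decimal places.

d(X,Y) = 0.497, d(X,Z) = 0.208, d(Y,Z) = 0.497

X–Y: 12/33 sites differ → p ≈ 0.363636, d = −0.75 ln(1 − 0.484848) = 0.497470 ≈ 0.497.
X–Z: 6/33 sites differ → p ≈ 0.181818, d = −0.75 ln(1 − 0.242424) = 0.208224 ≈ 0.208.
Y–Z: 12/33 sites differ → p ≈ 0.363636, d = −0.75 ln(1 − 0.484848) = 0.497470 ≈ 0.497.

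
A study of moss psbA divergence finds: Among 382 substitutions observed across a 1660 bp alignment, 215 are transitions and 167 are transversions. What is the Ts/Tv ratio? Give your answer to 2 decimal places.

1.29

R = 215/167 = 1.287425… ≈ 1.29 (to 2 d.p.).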